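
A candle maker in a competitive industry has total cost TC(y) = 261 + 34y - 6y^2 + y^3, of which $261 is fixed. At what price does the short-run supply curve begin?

The shutdown price is the minimum of AVC. VC = 34y - 6y^2 + y^3, so AVC = 34 - 6y + y^2.
At the minimum of AVC, MC = AVC. MC = 34 - 12y + 3y^2; setting MC = AVC gives 2y^2 - 6y = 0, so y = 3. min AVC = 25.
So the shutdown price is $25.

$25 per unit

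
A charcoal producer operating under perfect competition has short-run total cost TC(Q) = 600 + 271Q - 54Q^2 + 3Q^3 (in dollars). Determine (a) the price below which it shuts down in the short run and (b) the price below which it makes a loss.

Shutdown price = $28; break-even price = $91

Shutdown price = min AVC. AVC = 271 - 54Q + 3Q^2, with vertex at Q = 9 and minimum $28.
ATC = 600/Q + 271 - 54Q + 3Q^2. Setting dATC/dQ = −600/Q^2 − 54 + 6Q = 0 gives Q = 10 (since 6·10^3 − 54·10^2 = 600).
min ATC = 600/10 + 271 − 54·10 + 3·10^2 = $91. That is the break-even price.
Between these two prices the firm operates at a loss; above $91 it earns a profit.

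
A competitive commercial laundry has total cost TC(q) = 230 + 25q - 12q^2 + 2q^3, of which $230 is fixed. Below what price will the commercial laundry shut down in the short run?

Short-run supply begins at min AVC. From VC = 25q - 12q^2 + 2q^3, AVC = 25 - 12q + 2q^2.
At the minimum of AVC, MC = AVC. MC = 25 - 24q + 6q^2; setting MC = AVC gives 4q^2 - 12q = 0, so q = 3. min AVC = 7.
For P < $7 the firm produces nothing.

$7 per unit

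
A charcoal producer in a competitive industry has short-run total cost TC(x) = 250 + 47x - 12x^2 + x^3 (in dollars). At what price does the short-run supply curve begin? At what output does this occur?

The firm shuts down when price falls below the minimum of average variable cost. AVC = VC/x = 47 - 12x + x^2.
dAVC/dx = -12 + 2x = 0 gives x = 6. min AVC = 47 - 12·6 + 6^2 = 11.
The firm shuts down for any P below $11.

$11 per unit, at x = 6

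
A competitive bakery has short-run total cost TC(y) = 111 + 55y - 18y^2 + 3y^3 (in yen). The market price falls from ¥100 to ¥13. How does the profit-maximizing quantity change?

MC = 55 - 36y + 9y^2; the shutdown threshold is min AVC = ¥28 (at y = 3).
With P = ¥100 above the shutdown price, P = MC gives y = 5.
At P = ¥13 < min AVC = ¥28, price no longer covers variable cost at any output, so the firm shuts down: y = 0.

Output falls from 5 to 0 (the firm shuts down)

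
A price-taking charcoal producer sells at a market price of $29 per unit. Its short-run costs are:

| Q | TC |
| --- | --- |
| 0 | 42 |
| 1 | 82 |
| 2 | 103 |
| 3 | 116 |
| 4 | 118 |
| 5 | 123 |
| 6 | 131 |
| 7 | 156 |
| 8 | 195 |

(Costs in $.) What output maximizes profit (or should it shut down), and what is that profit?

Profit at each row (π = 29Q − TC): Q=0: -42; Q=1: -53; Q=2: -45; Q=3: -29; Q=4: -2; Q=5: 22; Q=6: 43; Q=7: 47; Q=8: 37.
Profit is maximized at Q = 7. AVC there is 114/7 = $16.29 ≤ P, so producing beats shutting down (which would give -$42).

Q = 7; profit = $47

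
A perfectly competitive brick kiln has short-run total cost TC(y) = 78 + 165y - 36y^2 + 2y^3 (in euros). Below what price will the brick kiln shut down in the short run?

The shutdown price is the minimum of AVC. VC = 165y - 36y^2 + 2y^3, so AVC = 165 - 36y + 2y^2.
At the minimum of AVC, MC = AVC. MC = 165 - 72y + 6y^2; setting MC = AVC gives 4y^2 - 36y = 0, so y = 9. min AVC = 3.
So the shutdown price is €3.

€3 per unit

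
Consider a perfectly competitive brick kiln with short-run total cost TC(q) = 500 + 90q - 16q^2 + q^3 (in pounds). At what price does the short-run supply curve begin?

The firm shuts down when price falls below the minimum of average variable cost. AVC = VC/q = 90 - 16q + q^2.
At the minimum of AVC, MC = AVC. MC = 90 - 32q + 3q^2; setting MC = AVC gives 2q^2 - 16q = 0, so q = 8. min AVC = 26.
So the shutdown price is £26.

£26 per unit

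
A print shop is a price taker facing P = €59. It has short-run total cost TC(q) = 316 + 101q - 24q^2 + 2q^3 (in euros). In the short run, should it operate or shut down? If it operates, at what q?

Produce at q = 7

From TC, MC = TC'(q) = 101 - 48q + 6q^2 and AVC = VC/q = 101 - 24q + 2q^2.
AVC is minimized where dAVC/dq = -24 + 4q = 0, at q = 6; min AVC = 101 - 24·6 + 2·6^2 = €29.
Since P = €59 ≥ min AVC = €29, price covers variable cost and the firm should produce.
Solving P = MC: 42 - 48q + 6q^2 = 0 ⇒ q = 1 or 7. On the upward-sloping branch, q* = 7.
Check: AVC at q = 7 is €31 ≤ P, so revenue covers variable cost.
Profit = P·q − TC = 59·7 − 533 = -€120, a loss, but smaller than the €316 fixed cost the firm would lose by shutting down.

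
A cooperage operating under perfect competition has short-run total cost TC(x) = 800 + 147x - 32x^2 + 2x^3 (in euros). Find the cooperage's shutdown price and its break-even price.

Shutdown price = €19; break-even price = €107

Shutdown price = min AVC. AVC = 147 - 32x + 2x^2, with vertex at x = 8 and minimum €19.
ATC = 800/x + 147 - 32x + 2x^2. Setting dATC/dx = −800/x^2 − 32 + 4x = 0 gives x = 10 (since 4·10^3 − 32·10^2 = 800).
min ATC = 800/10 + 147 − 32·10 + 2·10^2 = €107. That is the break-even price.
Between these two prices the firm operates at a loss; above €107 it earns a profit.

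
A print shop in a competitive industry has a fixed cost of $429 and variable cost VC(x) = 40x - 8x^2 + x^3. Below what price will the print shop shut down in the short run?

The shutdown price is the minimum of AVC. VC = 40x - 8x^2 + x^3, so AVC = 40 - 8x + x^2.
At the minimum of AVC, MC = AVC. MC = 40 - 16x + 3x^2; setting MC = AVC gives 2x^2 - 8x = 0, so x = 4. min AVC = 24.
For P < $24 the firm produces nothing.

$24 per unit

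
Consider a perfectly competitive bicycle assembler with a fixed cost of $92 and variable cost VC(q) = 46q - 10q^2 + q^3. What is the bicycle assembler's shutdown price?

$21 per unit

Short-run supply begins at min AVC. From VC = 46q - 10q^2 + q^3, AVC = 46 - 10q + q^2.
At the minimum of AVC, MC = AVC. MC = 46 - 20q + 3q^2; setting MC = AVC gives 2q^2 - 10q = 0, so q = 5. min AVC = 21.
So the shutdown price is $21.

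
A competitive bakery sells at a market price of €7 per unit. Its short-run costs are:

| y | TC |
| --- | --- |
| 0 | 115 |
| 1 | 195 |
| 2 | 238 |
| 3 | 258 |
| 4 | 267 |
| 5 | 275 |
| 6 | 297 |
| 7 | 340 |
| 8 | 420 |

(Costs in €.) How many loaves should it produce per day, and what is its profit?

y = 0 (shut down); profit = -€115

Tabulate TR − TC: y=0: -115; y=1: -188; y=2: -224; y=3: -237; y=4: -239; y=5: -240; y=6: -255; y=7: -291; y=8: -364.
Profit is highest at y = 0. Equivalently, the lowest AVC in the table is 182/6 ≈ €30.33 at y = 6, and P = €7 falls below it — price never covers variable cost, so the firm shuts down and loses only its fixed cost.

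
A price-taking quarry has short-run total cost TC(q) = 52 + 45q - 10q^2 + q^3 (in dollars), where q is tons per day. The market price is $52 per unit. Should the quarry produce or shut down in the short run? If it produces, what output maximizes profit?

From TC, MC = TC'(q) = 45 - 20q + 3q^2 and AVC = VC/q = 45 - 10q + q^2.
AVC is minimized where dAVC/dq = -10 + 2q = 0, at q = 5; min AVC = 45 - 10·5 + 5^2 = $20.
Since P = $52 ≥ min AVC = $20, price covers variable cost and the firm should produce.
Set P = MC: 52 = 45 - 20q + 3q^2 → -7 - 20q + 3q^2 = 0. The roots are q = -1/3 and q = 7; the profit-maximizing output is on the rising part of MC, so q* = 7.
Check: AVC at q = 7 is $24 ≤ P, so revenue covers variable cost.
Profit = P·q − TC = 52·7 − 220 = $144.

Produce at q = 7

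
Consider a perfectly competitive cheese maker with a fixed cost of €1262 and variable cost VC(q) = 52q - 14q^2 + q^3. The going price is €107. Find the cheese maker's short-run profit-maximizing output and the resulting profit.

Profit = -€294 at q = 11

AVC = 52 - 14q + q^2; min AVC = €3 at q = 7. Since P = €107 ≥ min AVC, the firm produces.
MC = 52 - 28q + 3q^2. Setting P = MC and taking the root on the rising branch gives q* = 11.
TR = 107·11 = 1177. TC = 1262 + 209 = 1471. Profit = 1177 − 1471 = -€294.
That loss of €294 beats the €1262 the firm would lose by shutting down; producing recovers €968 of fixed cost.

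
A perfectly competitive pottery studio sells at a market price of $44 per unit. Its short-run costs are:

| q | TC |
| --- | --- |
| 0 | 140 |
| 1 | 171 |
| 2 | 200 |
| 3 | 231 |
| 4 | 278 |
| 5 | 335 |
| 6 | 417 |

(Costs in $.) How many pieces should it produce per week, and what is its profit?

Compute π = P·q − TC at each output: q=0: -140; q=1: -127; q=2: -112; q=3: -99; q=4: -102; q=5: -115; q=6: -153.
Profit is maximized at q = 3. AVC there is 91/3 = $30.33 ≤ P, so producing beats shutting down (which would give -$140).

q = 3; profit = -$99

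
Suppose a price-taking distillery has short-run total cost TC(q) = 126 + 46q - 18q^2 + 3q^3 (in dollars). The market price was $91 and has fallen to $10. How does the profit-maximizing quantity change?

Output falls from 5 to 0 (the firm shuts down)

MC = 46 - 36q + 9q^2; the shutdown threshold is min AVC = $19 (at q = 3).
With P = $91 above the shutdown price, P = MC gives q = 5.
At P = $10 < min AVC = $19, price no longer covers variable cost at any output, so the firm shuts down: q = 0.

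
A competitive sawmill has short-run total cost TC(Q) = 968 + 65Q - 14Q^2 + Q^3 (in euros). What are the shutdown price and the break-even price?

AVC = 65 - 14Q + Q^2; minimized at Q = 7, giving min AVC = €16. That is the shutdown price.
ATC = 968/Q + 65 - 14Q + Q^2. Setting dATC/dQ = −968/Q^2 − 14 + 2Q = 0 gives Q = 11 (since 2·11^3 − 14·11^2 = 968).
min ATC = 968/11 + 65 − 14·11 + 11^2 = €120. That is the break-even price.
For €16 ≤ P < €120 the firm produces at a loss; below €16 it shuts down.

Shutdown price = €16; break-even price = €120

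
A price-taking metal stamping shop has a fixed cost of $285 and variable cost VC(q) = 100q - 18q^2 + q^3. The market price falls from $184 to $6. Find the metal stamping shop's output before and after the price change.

AVC = 100 - 18q + q^2, minimized at q = 9 where min AVC = $19. MC = 100 - 36q + 3q^2.
At P = $184 ≥ min AVC, set P = MC on the rising branch: q = 14.
At P = $6 < min AVC = $19, price no longer covers variable cost at any output, so the firm shuts down: q = 0.

Output falls from 14 to 0 (the firm shuts down)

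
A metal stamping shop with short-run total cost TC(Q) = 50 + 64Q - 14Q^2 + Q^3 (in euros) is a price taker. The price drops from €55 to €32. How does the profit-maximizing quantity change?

Output falls from 9 to 8

MC = 64 - 28Q + 3Q^2; the shutdown threshold is min AVC = €15 (at Q = 7).
With P = €55 above the shutdown price, P = MC gives Q = 9.
At P = €32 ≥ min AVC, set P = MC: Q = 8. The firm stays open but cuts output.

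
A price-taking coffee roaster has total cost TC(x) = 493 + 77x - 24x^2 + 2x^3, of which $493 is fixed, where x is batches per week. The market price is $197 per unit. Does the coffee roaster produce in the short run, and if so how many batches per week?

Produce at x = 10

Variable cost is VC = 77x - 24x^2 + 2x^3, so AVC = VC/x = 77 - 24x + 2x^2 and MC = dTC/dx = 77 - 48x + 6x^2.
The AVC parabola has its vertex at x = 24/4 = 6, where AVC = 77 - 24·6 + 2·6^2 = $5.
Since P = $197 ≥ min AVC = $5, price covers variable cost and the firm should produce.
Solving P = MC: -120 - 48x + 6x^2 = 0 ⇒ x = -2 or 10. On the upward-sloping branch, x* = 10.
Check: AVC at x = 10 is $37 ≤ P, so revenue covers variable cost.
Profit = P·x − TC = 197·10 − 863 = $1107.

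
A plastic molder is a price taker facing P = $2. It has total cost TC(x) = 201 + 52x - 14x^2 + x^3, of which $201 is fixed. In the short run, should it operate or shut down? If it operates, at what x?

From TC, MC = TC'(x) = 52 - 28x + 3x^2 and AVC = VC/x = 52 - 14x + x^2.
AVC is minimized where dAVC/dx = -14 + 2x = 0, at x = 7; min AVC = 52 - 14·7 + 7^2 = $3.
With P < min AVC ($2 < $3), every unit sold adds to the loss.
Shutting down limits the loss to fixed cost, $201.

Shut down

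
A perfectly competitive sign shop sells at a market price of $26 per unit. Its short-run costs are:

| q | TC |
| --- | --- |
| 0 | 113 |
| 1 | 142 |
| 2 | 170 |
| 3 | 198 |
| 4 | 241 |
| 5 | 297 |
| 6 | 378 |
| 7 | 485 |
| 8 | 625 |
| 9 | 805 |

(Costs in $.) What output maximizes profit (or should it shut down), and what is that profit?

Tabulate TR − TC: q=0: -113; q=1: -116; q=2: -118; q=3: -120; q=4: -137; q=5: -167; q=6: -222; q=7: -303; q=8: -417; q=9: -571.
Profit is highest at q = 0. Equivalently, the lowest AVC in the table is 85/3 ≈ $28.33 at q = 3, and P = $26 falls below it — price never covers variable cost, so the firm shuts down and loses only its fixed cost.

q = 0 (shut down); profit = -$113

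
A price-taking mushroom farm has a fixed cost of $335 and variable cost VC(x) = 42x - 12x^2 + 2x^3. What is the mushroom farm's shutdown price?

The firm shuts down when price falls below the minimum of average variable cost. AVC = VC/x = 42 - 12x + 2x^2.
At the minimum of AVC, MC = AVC. MC = 42 - 24x + 6x^2; setting MC = AVC gives 4x^2 - 12x = 0, so x = 3. min AVC = 24.
So the shutdown price is $24.

$24 per unit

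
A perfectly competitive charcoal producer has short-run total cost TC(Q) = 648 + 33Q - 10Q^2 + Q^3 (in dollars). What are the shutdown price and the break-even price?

AVC = 33 - 10Q + Q^2; minimized at Q = 5, giving min AVC = $8. That is the shutdown price.
ATC = 648/Q + 33 - 10Q + Q^2. Setting dATC/dQ = −648/Q^2 − 10 + 2Q = 0 gives Q = 9 (since 2·9^3 − 10·9^2 = 648).
min ATC = 648/9 + 33 − 10·9 + 9^2 = $96. That is the break-even price.
Between these two prices the firm operates at a loss; above $96 it earns a profit.

Shutdown price = $8; break-even price = $96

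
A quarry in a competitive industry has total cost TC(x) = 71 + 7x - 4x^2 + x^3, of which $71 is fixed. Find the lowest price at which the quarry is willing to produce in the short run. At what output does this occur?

$3 per unit, at x = 2

The shutdown price is the minimum of AVC. VC = 7x - 4x^2 + x^3, so AVC = 7 - 4x + x^2.
dAVC/dx = -4 + 2x = 0 gives x = 2. min AVC = 7 - 4·2 + 2^2 = 3.
So the shutdown price is $3.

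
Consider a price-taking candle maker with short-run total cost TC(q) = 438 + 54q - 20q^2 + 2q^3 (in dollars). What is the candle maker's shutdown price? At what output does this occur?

Short-run supply begins at min AVC. From VC = 54q - 20q^2 + 2q^3, AVC = 54 - 20q + 2q^2.
dAVC/dq = -20 + 4q = 0 gives q = 5. min AVC = 54 - 20·5 + 2·5^2 = 4.
The firm shuts down for any P below $4.

$4 per unit, at q = 5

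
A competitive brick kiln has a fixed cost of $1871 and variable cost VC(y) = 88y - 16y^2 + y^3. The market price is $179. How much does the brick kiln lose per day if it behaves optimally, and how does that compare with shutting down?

AVC = 88 - 16y + y^2; min AVC = $24 at y = 8. Since P = $179 ≥ min AVC, the firm produces.
With MC = 88 - 32y + 3y^2, P = MC on the upward-sloping part at y* = 13.
TR = 179·13 = 2327. TC = 1871 + 637 = 2508. Profit = 2327 − 2508 = -$181.
That loss of $181 beats the $1871 the firm would lose by shutting down; producing recovers $1690 of fixed cost.

Profit = -$181 at y = 13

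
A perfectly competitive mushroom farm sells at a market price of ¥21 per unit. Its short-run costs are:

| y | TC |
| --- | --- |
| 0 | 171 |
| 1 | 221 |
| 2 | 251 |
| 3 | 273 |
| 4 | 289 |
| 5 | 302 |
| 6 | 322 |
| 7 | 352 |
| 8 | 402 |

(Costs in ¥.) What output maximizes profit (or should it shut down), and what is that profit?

y = 0 (shut down); profit = -¥171

Profit at each row (π = 21y − TC): y=0: -171; y=1: -200; y=2: -209; y=3: -210; y=4: -205; y=5: -197; y=6: -196; y=7: -205; y=8: -234.
Profit is highest at y = 0. Equivalently, the lowest AVC in the table is 151/6 ≈ ¥25.17 at y = 6, and P = ¥21 falls below it — price never covers variable cost, so the firm shuts down and loses only its fixed cost.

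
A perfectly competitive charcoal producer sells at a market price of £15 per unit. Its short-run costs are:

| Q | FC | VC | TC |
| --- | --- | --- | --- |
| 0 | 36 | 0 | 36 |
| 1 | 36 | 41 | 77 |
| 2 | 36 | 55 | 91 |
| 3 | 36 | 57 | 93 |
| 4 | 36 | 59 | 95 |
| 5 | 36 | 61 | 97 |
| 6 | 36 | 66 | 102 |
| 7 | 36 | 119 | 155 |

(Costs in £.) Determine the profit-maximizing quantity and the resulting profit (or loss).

Tabulate TR − TC: Q=0: -36; Q=1: -62; Q=2: -61; Q=3: -48; Q=4: -35; Q=5: -22; Q=6: -12; Q=7: -50.
Profit is maximized at Q = 6. AVC there is 66/6 = £11 ≤ P, so producing beats shutting down (which would give -£36).

Q = 6; profit = -£12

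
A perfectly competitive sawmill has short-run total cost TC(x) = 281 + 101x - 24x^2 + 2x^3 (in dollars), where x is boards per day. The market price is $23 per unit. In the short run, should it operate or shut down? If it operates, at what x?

Variable cost is VC = 101x - 24x^2 + 2x^3, so AVC = VC/x = 101 - 24x + 2x^2 and MC = dTC/dx = 101 - 48x + 6x^2.
AVC hits its minimum where MC = AVC, at x = 6, giving min AVC = 101 - 24·6 + 2·6^2 = $29.
Since P = $23 < min AVC = $29, price fails to cover variable cost at any output.
The firm minimizes its loss by shutting down and losing only its fixed cost of $281.

Shut down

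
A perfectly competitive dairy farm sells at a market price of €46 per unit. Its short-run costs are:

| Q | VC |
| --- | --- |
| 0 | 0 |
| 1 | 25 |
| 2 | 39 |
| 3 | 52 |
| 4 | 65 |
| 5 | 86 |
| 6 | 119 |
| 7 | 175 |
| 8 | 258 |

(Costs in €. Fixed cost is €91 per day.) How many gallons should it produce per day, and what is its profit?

Q = 6; profit = €66

Compute π = P·Q − TC at each output: Q=0: -91; Q=1: -70; Q=2: -38; Q=3: -5; Q=4: 28; Q=5: 53; Q=6: 66; Q=7: 56; Q=8: 19.
Profit is maximized at Q = 6. AVC there is 119/6 = €19.83 ≤ P, so producing beats shutting down (which would give -€91).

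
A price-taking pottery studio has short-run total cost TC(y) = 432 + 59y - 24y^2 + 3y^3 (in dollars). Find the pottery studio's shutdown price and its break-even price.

AVC = 59 - 24y + 3y^2; minimized at y = 4, giving min AVC = $11. That is the shutdown price.
ATC = 432/y + 59 - 24y + 3y^2. Setting dATC/dy = −432/y^2 − 24 + 6y = 0 gives y = 6 (since 6·6^3 − 24·6^2 = 432).
min ATC = 432/6 + 59 − 24·6 + 3·6^2 = $95. That is the break-even price.
For $11 ≤ P < $95 the firm produces at a loss; below $11 it shuts down.

Shutdown price = $11; break-even price = $95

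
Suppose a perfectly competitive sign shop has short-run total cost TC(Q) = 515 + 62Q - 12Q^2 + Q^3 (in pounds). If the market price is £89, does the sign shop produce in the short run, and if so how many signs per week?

Variable cost is VC = 62Q - 12Q^2 + Q^3, so AVC = VC/Q = 62 - 12Q + Q^2 and MC = dTC/dQ = 62 - 24Q + 3Q^2.
The AVC parabola has its vertex at Q = 12/2 = 6, where AVC = 62 - 12·6 + 6^2 = £26.
Since P = £89 ≥ min AVC = £26, price covers variable cost and the firm should produce.
Set P = MC: 89 = 62 - 24Q + 3Q^2 → -27 - 24Q + 3Q^2 = 0. The roots are Q = -1 and Q = 9; the profit-maximizing output is on the rising part of MC, so Q* = 9.
Check: AVC at Q = 9 is £35 ≤ P, so revenue covers variable cost.
Profit = P·Q − TC = 89·9 − 830 = -£29, a loss, but smaller than the £515 fixed cost the firm would lose by shutting down.

Produce at Q = 9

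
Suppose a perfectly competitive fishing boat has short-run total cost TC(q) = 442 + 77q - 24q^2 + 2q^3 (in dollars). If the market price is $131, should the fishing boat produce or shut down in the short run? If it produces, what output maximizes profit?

Produce at q = 9

Variable cost is VC = 77q - 24q^2 + 2q^3, so AVC = VC/q = 77 - 24q + 2q^2 and MC = dTC/dq = 77 - 48q + 6q^2.
AVC is minimized where dAVC/dq = -24 + 4q = 0, at q = 6; min AVC = 77 - 24·6 + 2·6^2 = $5.
Because $131 ≥ $5, revenue can cover variable cost; the firm operates.
P = MC gives -54 - 48q + 6q^2 = 0, with roots -1 and 9. Take the larger (rising MC): q* = 9.
Check: AVC at q = 9 is $23 ≤ P, so revenue covers variable cost.
Profit = P·q − TC = 131·9 − 649 = $530.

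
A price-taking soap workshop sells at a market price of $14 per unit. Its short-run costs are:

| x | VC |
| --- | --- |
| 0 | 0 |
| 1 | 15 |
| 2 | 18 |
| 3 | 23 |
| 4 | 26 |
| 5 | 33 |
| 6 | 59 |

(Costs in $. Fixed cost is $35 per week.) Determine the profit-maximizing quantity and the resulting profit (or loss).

Tabulate TR − TC: x=0: -35; x=1: -36; x=2: -25; x=3: -16; x=4: -5; x=5: 2; x=6: -10.
Profit is maximized at x = 5. AVC there is 33/5 = $6.60 ≤ P, so producing beats shutting down (which would give -$35).

x = 5; profit = $2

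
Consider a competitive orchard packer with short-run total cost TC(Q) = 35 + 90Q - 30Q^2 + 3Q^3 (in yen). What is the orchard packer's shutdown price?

The firm shuts down when price falls below the minimum of average variable cost. AVC = VC/Q = 90 - 30Q + 3Q^2.
At the minimum of AVC, MC = AVC. MC = 90 - 60Q + 9Q^2; setting MC = AVC gives 6Q^2 - 30Q = 0, so Q = 5. min AVC = 15.
The firm shuts down for any P below ¥15.

¥15 per unit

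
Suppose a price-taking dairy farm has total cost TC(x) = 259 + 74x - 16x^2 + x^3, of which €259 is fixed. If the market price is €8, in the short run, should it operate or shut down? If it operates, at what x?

Shut down

From TC, MC = TC'(x) = 74 - 32x + 3x^2 and AVC = VC/x = 74 - 16x + x^2.
AVC is minimized where dAVC/dx = -16 + 2x = 0, at x = 8; min AVC = 74 - 16·8 + 8^2 = €10.
P = €8 lies below min AVC = €10; no output level covers variable cost.
The firm minimizes its loss by shutting down and losing only its fixed cost of €259.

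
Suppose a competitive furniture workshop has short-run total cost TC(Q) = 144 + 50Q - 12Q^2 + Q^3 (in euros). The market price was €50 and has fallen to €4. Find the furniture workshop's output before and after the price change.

AVC = 50 - 12Q + Q^2, minimized at Q = 6 where min AVC = €14. MC = 50 - 24Q + 3Q^2.
With P = €50 above the shutdown price, P = MC gives Q = 8.
At P = €4 < min AVC = €14, price no longer covers variable cost at any output, so the firm shuts down: Q = 0.

Output falls from 8 to 0 (the firm shuts down)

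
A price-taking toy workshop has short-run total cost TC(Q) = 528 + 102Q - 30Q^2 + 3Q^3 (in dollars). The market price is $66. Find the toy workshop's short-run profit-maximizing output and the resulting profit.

Profit = -$312 at Q = 6

AVC = 102 - 30Q + 3Q^2; min AVC = $27 at Q = 5. Since P = $66 ≥ min AVC, the firm produces.
MC = 102 - 60Q + 9Q^2. Setting P = MC and taking the root on the rising branch gives Q* = 6.
TR = 66·6 = 396. TC = 528 + 180 = 708. Profit = 396 − 708 = -$312.
Shutting down would mean losing the fixed cost of $528, so operating at a loss of $312 is better by $216.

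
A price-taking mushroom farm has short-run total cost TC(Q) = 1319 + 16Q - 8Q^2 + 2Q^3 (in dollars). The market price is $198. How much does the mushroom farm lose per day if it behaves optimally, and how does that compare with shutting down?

Profit = -$339 at Q = 7

AVC = 16 - 8Q + 2Q^2 has its minimum $8 at Q = 2; price $198 clears that bar, so the firm operates.
With MC = 16 - 16Q + 6Q^2, P = MC on the upward-sloping part at Q* = 7.
TR = 198·7 = 1386. TC = 1319 + 406 = 1725. Profit = 1386 − 1725 = -$339.
Shutting down would mean losing the fixed cost of $1319, so operating at a loss of $339 is better by $980.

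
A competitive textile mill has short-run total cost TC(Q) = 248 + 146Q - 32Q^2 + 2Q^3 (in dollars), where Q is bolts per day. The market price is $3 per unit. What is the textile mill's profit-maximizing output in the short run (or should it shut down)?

From TC, MC = TC'(Q) = 146 - 64Q + 6Q^2 and AVC = VC/Q = 146 - 32Q + 2Q^2.
AVC is minimized where dAVC/dQ = -32 + 4Q = 0, at Q = 8; min AVC = 146 - 32·8 + 2·8^2 = $18.
P = $3 lies below min AVC = $18; no output level covers variable cost.
Shutting down limits the loss to fixed cost, $248.

Shut down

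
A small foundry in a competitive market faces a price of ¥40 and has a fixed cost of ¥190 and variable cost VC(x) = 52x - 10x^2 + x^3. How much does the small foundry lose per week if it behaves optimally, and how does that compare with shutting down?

AVC = 52 - 10x + x^2 has its minimum ¥27 at x = 5; price ¥40 clears that bar, so the firm operates.
MC = 52 - 20x + 3x^2. Setting P = MC and taking the root on the rising branch gives x* = 6.
TR = 40·6 = 240. TC = 190 + 168 = 358. Profit = 240 − 358 = -¥118.
By producing, the firm covers all variable cost plus ¥72 of fixed cost; shutting down would lose the full ¥190.

Profit = -¥118 at x = 6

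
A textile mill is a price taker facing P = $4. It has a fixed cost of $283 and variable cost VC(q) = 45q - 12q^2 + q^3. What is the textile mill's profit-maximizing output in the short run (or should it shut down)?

From TC, MC = TC'(q) = 45 - 24q + 3q^2 and AVC = VC/q = 45 - 12q + q^2.
The AVC parabola has its vertex at q = 12/2 = 6, where AVC = 45 - 12·6 + 6^2 = $9.
Since P = $4 < min AVC = $9, price fails to cover variable cost at any output.
Shutting down limits the loss to fixed cost, $283.

Shut down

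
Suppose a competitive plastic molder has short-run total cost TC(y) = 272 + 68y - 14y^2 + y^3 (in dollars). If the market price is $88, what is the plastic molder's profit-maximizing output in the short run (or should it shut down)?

Produce at y = 10

Variable cost is VC = 68y - 14y^2 + y^3, so AVC = VC/y = 68 - 14y + y^2 and MC = dTC/dy = 68 - 28y + 3y^2.
The AVC parabola has its vertex at y = 14/2 = 7, where AVC = 68 - 14·7 + 7^2 = $19.
Since P = $88 ≥ min AVC = $19, price covers variable cost and the firm should produce.
P = MC gives -20 - 28y + 3y^2 = 0, with roots -2/3 and 10. Take the larger (rising MC): y* = 10.
Check: AVC at y = 10 is $28 ≤ P, so revenue covers variable cost.
Profit = P·y − TC = 88·10 − 552 = $328.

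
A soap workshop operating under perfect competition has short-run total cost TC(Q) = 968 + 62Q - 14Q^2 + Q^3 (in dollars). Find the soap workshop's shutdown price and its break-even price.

Shutdown price = $13; break-even price = $117

AVC = 62 - 14Q + Q^2; minimized at Q = 7, giving min AVC = $13. That is the shutdown price.
ATC = 968/Q + 62 - 14Q + Q^2. Setting dATC/dQ = −968/Q^2 − 14 + 2Q = 0 gives Q = 11 (since 2·11^3 − 14·11^2 = 968).
min ATC = 968/11 + 62 − 14·11 + 11^2 = $117. That is the break-even price.
Between these two prices the firm operates at a loss; above $117 it earns a profit.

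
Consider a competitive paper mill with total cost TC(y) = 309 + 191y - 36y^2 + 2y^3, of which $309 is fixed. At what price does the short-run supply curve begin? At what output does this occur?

The shutdown price is the minimum of AVC. VC = 191y - 36y^2 + 2y^3, so AVC = 191 - 36y + 2y^2.
At the minimum of AVC, MC = AVC. MC = 191 - 72y + 6y^2; setting MC = AVC gives 4y^2 - 36y = 0, so y = 9. min AVC = 29.
For P < $29 the firm produces nothing.

$29 per unit, at y = 9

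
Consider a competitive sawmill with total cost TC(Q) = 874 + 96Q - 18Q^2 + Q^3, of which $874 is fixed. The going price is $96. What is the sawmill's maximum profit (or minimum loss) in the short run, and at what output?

AVC = 96 - 18Q + Q^2; min AVC = $15 at Q = 9. Since P = $96 ≥ min AVC, the firm produces.
MC = 96 - 36Q + 3Q^2. Setting P = MC and taking the root on the rising branch gives Q* = 12.
TR = 96·12 = 1152. TC = 874 + 288 = 1162. Profit = 1152 − 1162 = -$10.
By producing, the firm covers all variable cost plus $864 of fixed cost; shutting down would lose the full $874.

Profit = -$10 at Q = 12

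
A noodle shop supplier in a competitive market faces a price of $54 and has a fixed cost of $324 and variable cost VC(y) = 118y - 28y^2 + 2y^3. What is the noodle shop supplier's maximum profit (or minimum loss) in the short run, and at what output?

Profit = -$68 at y = 8

AVC = 118 - 28y + 2y^2; min AVC = $20 at y = 7. Since P = $54 ≥ min AVC, the firm produces.
MC = 118 - 56y + 6y^2. Setting P = MC and taking the root on the rising branch gives y* = 8.
TR = 54·8 = 432. TC = 324 + 176 = 500. Profit = 432 − 500 = -$68.
That loss of $68 beats the $324 the firm would lose by shutting down; producing recovers $256 of fixed cost.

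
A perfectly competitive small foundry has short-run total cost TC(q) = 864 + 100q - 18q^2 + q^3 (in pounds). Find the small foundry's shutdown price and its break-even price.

AVC = 100 - 18q + q^2; minimized at q = 9, giving min AVC = £19. That is the shutdown price.
ATC = 864/q + 100 - 18q + q^2. Setting dATC/dq = −864/q^2 − 18 + 2q = 0 gives q = 12 (since 2·12^3 − 18·12^2 = 864).
min ATC = 864/12 + 100 − 18·12 + 12^2 = £100. That is the break-even price.
Between these two prices the firm operates at a loss; above £100 it earns a profit.

Shutdown price = £19; break-even price = £100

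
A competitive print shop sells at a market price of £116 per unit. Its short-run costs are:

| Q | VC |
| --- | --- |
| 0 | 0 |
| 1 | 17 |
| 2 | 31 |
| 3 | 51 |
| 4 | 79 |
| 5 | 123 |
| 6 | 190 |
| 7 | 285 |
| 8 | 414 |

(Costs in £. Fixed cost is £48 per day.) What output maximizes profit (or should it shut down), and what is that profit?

Profit at each row (π = 116Q − TC): Q=0: -48; Q=1: 51; Q=2: 153; Q=3: 249; Q=4: 337; Q=5: 409; Q=6: 458; Q=7: 479; Q=8: 466.
Profit is maximized at Q = 7. AVC there is 285/7 = £40.71 ≤ P, so producing beats shutting down (which would give -£48).

Q = 7; profit = £479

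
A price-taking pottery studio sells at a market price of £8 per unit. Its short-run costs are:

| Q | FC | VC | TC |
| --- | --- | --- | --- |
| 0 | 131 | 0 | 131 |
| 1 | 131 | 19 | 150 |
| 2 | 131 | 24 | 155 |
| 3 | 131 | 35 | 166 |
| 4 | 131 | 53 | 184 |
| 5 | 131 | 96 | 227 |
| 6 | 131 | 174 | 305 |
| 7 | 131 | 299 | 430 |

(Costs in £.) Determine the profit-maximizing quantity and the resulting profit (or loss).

Q = 0 (shut down); profit = -£131

Compute π = P·Q − TC at each output: Q=0: -131; Q=1: -142; Q=2: -139; Q=3: -142; Q=4: -152; Q=5: -187; Q=6: -257; Q=7: -374.
Profit is highest at Q = 0. Equivalently, the lowest AVC in the table is 35/3 ≈ £11.67 at Q = 3, and P = £8 falls below it — price never covers variable cost, so the firm shuts down and loses only its fixed cost.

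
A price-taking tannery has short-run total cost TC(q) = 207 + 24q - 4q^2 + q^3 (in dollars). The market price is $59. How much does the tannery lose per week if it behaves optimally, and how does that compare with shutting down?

Profit = -$57 at q = 5

AVC = 24 - 4q + q^2 has its minimum $20 at q = 2; price $59 clears that bar, so the firm operates.
With MC = 24 - 8q + 3q^2, P = MC on the upward-sloping part at q* = 5.
TR = 59·5 = 295. TC = 207 + 145 = 352. Profit = 295 − 352 = -$57.
That loss of $57 beats the $207 the firm would lose by shutting down; producing recovers $150 of fixed cost.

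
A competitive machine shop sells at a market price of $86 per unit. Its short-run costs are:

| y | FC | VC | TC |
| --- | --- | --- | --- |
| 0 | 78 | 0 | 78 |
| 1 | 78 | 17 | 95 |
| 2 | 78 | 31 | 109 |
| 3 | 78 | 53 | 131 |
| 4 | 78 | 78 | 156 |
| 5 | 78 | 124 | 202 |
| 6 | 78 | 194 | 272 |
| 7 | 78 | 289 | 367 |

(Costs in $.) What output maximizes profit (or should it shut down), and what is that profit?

Compute π = P·y − TC at each output: y=0: -78; y=1: -9; y=2: 63; y=3: 127; y=4: 188; y=5: 228; y=6: 244; y=7: 235.
Profit is maximized at y = 6. AVC there is 194/6 = $32.33 ≤ P, so producing beats shutting down (which would give -$78).

y = 6; profit = $244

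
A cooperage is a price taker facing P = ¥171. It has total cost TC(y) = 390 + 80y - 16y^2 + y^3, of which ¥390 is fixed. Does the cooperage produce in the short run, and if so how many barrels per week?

Produce at y = 13

From TC, MC = TC'(y) = 80 - 32y + 3y^2 and AVC = VC/y = 80 - 16y + y^2.
AVC is minimized where dAVC/dy = -16 + 2y = 0, at y = 8; min AVC = 80 - 16·8 + 8^2 = ¥16.
Because ¥171 ≥ ¥16, revenue can cover variable cost; the firm operates.
P = MC gives -91 - 32y + 3y^2 = 0, with roots -7/3 and 13. Take the larger (rising MC): y* = 13.
Check: AVC at y = 13 is ¥41 ≤ P, so revenue covers variable cost.
Profit = P·y − TC = 171·13 − 923 = ¥1300.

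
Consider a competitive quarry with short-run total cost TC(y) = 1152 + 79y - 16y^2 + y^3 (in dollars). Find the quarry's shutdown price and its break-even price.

AVC = 79 - 16y + y^2; minimized at y = 8, giving min AVC = $15. That is the shutdown price.
ATC = 1152/y + 79 - 16y + y^2. Setting dATC/dy = −1152/y^2 − 16 + 2y = 0 gives y = 12 (since 2·12^3 − 16·12^2 = 1152).
min ATC = 1152/12 + 79 − 16·12 + 12^2 = $127. That is the break-even price.
Between these two prices the firm operates at a loss; above $127 it earns a profit.

Shutdown price = $15; break-even price = $127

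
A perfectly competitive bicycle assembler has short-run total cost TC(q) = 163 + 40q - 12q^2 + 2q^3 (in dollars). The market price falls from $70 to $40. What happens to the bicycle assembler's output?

Output falls from 5 to 4

AVC = 40 - 12q + 2q^2, minimized at q = 3 where min AVC = $22. MC = 40 - 24q + 6q^2.
At P = $70 ≥ min AVC, set P = MC on the rising branch: q = 5.
At P = $40 ≥ min AVC, set P = MC: q = 4. The firm stays open but cuts output.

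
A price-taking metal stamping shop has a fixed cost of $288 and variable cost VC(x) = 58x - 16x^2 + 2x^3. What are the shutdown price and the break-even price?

Shutdown price = min AVC. AVC = 58 - 16x + 2x^2, with vertex at x = 4 and minimum $26.
ATC = 288/x + 58 - 16x + 2x^2. Setting dATC/dx = −288/x^2 − 16 + 4x = 0 gives x = 6 (since 4·6^3 − 16·6^2 = 288).
min ATC = 288/6 + 58 − 16·6 + 2·6^2 = $82. That is the break-even price.
Between these two prices the firm operates at a loss; above $82 it earns a profit.

Shutdown price = $26; break-even price = $82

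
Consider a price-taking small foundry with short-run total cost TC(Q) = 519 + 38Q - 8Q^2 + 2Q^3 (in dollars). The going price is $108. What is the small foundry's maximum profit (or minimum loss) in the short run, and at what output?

AVC = 38 - 8Q + 2Q^2 has its minimum $30 at Q = 2; price $108 clears that bar, so the firm operates.
With MC = 38 - 16Q + 6Q^2, P = MC on the upward-sloping part at Q* = 5.
TR = 108·5 = 540. TC = 519 + 240 = 759. Profit = 540 − 759 = -$219.
Shutting down would mean losing the fixed cost of $519, so operating at a loss of $219 is better by $300.

Profit = -$219 at Q = 5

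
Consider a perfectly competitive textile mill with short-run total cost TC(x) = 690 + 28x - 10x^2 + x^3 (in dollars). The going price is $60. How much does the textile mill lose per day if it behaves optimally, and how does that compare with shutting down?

Profit = -$306 at x = 8

AVC = 28 - 10x + x^2; min AVC = $3 at x = 5. Since P = $60 ≥ min AVC, the firm produces.
With MC = 28 - 20x + 3x^2, P = MC on the upward-sloping part at x* = 8.
TR = 60·8 = 480. TC = 690 + 96 = 786. Profit = 480 − 786 = -$306.
Shutting down would mean losing the fixed cost of $690, so operating at a loss of $306 is better by $384.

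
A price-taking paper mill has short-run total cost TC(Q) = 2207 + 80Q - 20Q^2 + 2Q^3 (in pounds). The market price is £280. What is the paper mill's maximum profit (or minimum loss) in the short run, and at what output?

AVC = 80 - 20Q + 2Q^2 has its minimum £30 at Q = 5; price £280 clears that bar, so the firm operates.
With MC = 80 - 40Q + 6Q^2, P = MC on the upward-sloping part at Q* = 10.
TR = 280·10 = 2800. TC = 2207 + 800 = 3007. Profit = 2800 − 3007 = -£207.
By producing, the firm covers all variable cost plus £2000 of fixed cost; shutting down would lose the full £2207.

Profit = -£207 at Q = 10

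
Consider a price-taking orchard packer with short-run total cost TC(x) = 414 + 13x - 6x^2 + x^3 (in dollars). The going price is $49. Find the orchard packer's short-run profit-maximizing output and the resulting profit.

AVC = 13 - 6x + x^2 has its minimum $4 at x = 3; price $49 clears that bar, so the firm operates.
With MC = 13 - 12x + 3x^2, P = MC on the upward-sloping part at x* = 6.
TR = 49·6 = 294. TC = 414 + 78 = 492. Profit = 294 − 492 = -$198.
By producing, the firm covers all variable cost plus $216 of fixed cost; shutting down would lose the full $414.

Profit = -$198 at x = 6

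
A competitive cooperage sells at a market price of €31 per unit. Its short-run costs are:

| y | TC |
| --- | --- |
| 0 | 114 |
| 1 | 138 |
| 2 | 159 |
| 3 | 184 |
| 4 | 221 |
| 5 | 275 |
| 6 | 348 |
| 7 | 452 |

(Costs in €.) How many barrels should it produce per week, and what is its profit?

Tabulate TR − TC: y=0: -114; y=1: -107; y=2: -97; y=3: -91; y=4: -97; y=5: -120; y=6: -162; y=7: -235.
Profit is maximized at y = 3. AVC there is 70/3 = €23.33 ≤ P, so producing beats shutting down (which would give -€114).

y = 3; profit = -€91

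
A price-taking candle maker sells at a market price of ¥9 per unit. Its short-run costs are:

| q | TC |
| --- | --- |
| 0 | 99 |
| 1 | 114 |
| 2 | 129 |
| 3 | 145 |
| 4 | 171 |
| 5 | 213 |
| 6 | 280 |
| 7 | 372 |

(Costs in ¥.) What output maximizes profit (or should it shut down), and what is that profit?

q = 0 (shut down); profit = -¥99

Tabulate TR − TC: q=0: -99; q=1: -105; q=2: -111; q=3: -118; q=4: -135; q=5: -168; q=6: -226; q=7: -309.
Profit is highest at q = 0. Equivalently, the lowest AVC in the table is 15/1 ≈ ¥15 at q = 1, and P = ¥9 falls below it — price never covers variable cost, so the firm shuts down and loses only its fixed cost.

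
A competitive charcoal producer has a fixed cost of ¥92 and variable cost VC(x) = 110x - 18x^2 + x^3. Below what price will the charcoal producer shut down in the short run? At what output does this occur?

Short-run supply begins at min AVC. From VC = 110x - 18x^2 + x^3, AVC = 110 - 18x + x^2.
dAVC/dx = -18 + 2x = 0 gives x = 9. min AVC = 110 - 18·9 + 9^2 = 29.
So the shutdown price is ¥29.

¥29 per unit, at x = 9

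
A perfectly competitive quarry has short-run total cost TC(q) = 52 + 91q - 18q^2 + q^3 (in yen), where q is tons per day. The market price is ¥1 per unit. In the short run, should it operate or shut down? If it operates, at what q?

From TC, MC = TC'(q) = 91 - 36q + 3q^2 and AVC = VC/q = 91 - 18q + q^2.
The AVC parabola has its vertex at q = 18/2 = 9, where AVC = 91 - 18·9 + 9^2 = ¥10.
With P < min AVC (¥1 < ¥10), every unit sold adds to the loss.
Best response: produce nothing and absorb the ¥52 fixed cost.

Shut down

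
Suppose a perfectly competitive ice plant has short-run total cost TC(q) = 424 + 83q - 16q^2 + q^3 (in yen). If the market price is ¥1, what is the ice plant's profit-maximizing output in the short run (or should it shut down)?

Variable cost is VC = 83q - 16q^2 + q^3, so AVC = VC/q = 83 - 16q + q^2 and MC = dTC/dq = 83 - 32q + 3q^2.
The AVC parabola has its vertex at q = 16/2 = 8, where AVC = 83 - 16·8 + 8^2 = ¥19.
Since P = ¥1 < min AVC = ¥19, price fails to cover variable cost at any output.
The firm minimizes its loss by shutting down and losing only its fixed cost of ¥424.

Shut down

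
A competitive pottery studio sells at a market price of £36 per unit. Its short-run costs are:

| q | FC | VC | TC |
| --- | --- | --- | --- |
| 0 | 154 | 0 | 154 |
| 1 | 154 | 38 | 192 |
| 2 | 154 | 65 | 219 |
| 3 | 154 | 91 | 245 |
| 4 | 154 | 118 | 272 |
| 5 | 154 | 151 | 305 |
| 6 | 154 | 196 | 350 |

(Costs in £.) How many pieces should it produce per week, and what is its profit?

Profit at each row (π = 36q − TC): q=0: -154; q=1: -156; q=2: -147; q=3: -137; q=4: -128; q=5: -125; q=6: -134.
Profit is maximized at q = 5. AVC there is 151/5 = £30.20 ≤ P, so producing beats shutting down (which would give -£154).

q = 5; profit = -£125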